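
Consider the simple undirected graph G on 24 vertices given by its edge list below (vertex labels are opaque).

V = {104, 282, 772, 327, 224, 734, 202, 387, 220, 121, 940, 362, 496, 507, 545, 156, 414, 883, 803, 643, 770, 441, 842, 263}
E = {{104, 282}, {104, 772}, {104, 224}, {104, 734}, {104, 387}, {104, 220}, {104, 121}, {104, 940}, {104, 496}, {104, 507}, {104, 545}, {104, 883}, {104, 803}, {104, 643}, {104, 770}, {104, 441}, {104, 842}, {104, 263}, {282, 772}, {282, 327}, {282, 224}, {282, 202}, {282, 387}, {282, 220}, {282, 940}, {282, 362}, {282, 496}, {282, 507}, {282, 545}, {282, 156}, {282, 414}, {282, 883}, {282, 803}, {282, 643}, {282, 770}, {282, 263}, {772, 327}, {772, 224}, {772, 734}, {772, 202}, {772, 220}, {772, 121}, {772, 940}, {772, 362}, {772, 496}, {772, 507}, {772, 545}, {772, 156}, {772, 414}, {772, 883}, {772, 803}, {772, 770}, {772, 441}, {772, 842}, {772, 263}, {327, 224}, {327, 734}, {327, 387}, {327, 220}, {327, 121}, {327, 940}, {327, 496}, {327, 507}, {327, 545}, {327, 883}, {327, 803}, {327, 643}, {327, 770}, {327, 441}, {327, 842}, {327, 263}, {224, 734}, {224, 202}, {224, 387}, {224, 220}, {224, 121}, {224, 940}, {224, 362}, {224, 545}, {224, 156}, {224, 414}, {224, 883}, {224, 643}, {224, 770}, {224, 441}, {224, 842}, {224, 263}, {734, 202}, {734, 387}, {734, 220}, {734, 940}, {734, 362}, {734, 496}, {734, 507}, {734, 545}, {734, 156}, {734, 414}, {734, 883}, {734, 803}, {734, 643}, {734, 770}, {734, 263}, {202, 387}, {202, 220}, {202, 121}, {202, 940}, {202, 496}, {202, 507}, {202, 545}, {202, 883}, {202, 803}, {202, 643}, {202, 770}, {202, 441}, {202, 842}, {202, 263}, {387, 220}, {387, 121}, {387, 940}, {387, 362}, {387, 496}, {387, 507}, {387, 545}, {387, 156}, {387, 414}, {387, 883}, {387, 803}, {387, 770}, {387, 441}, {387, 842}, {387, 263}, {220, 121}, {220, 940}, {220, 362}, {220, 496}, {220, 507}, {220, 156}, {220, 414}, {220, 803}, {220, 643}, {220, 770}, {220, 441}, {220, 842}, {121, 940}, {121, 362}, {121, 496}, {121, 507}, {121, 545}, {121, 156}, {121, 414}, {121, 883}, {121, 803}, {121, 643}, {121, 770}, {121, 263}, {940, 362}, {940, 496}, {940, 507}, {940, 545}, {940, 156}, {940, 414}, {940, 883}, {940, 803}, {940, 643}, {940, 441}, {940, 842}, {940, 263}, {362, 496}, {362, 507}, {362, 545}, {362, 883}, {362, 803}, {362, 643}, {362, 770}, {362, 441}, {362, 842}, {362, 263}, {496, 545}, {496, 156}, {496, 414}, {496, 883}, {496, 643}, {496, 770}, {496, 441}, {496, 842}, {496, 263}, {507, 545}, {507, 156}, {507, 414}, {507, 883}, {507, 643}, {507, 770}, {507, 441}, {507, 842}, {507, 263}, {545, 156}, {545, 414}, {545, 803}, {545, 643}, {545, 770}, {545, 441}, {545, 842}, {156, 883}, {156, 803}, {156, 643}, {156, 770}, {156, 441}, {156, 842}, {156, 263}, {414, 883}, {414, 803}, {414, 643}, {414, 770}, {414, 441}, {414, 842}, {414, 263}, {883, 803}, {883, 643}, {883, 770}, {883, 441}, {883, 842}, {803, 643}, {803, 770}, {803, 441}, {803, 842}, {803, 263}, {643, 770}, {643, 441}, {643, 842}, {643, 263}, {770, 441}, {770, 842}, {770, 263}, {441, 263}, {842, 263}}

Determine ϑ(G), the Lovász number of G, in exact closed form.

N(263) = {104, 282, 772, 327, 224, 734, 202, 387, 121, 940, 362, 496, 507, 156, 414, 803, 643, 770, 441, 842}, |N(263)| = 20.
Vertex 772 has 21 neighbors: 104, 282, 327, 224, 734, 202, 220, 121, 940, 362, 496, 507, 545, 156, 414, 883, 803, 770, 441, 842, 263.
Vertex 643 has 21 neighbors: 104, 282, 327, 224, 734, 202, 220, 121, 940, 362, 496, 507, 545, 156, 414, 883, 803, 770, 441, 842, 263.
N(202) = {282, 772, 224, 734, 387, 220, 121, 940, 496, 507, 545, 883, 803, 643, 770, 441, 842, 263}, |N(202)| = 18.
Complete multipartite on [6, 5, 4, 4, 3, 2]: sandwich collapses at ϑ=6.
Numerically 6.0000000.
Check 6 ≤ 6 ≤ 6: collapsed.

6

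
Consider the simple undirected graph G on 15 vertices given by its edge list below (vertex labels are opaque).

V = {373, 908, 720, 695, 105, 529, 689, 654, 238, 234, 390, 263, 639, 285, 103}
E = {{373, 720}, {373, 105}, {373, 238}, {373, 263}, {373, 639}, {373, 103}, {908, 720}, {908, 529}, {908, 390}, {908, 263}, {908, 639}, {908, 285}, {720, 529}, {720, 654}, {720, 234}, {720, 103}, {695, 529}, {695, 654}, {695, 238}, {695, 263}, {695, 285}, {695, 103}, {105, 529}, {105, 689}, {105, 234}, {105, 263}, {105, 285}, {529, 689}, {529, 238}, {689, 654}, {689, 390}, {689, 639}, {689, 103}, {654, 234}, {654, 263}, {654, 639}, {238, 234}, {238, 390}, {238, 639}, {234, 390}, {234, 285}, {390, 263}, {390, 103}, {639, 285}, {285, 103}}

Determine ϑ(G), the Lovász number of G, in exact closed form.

N(654) = {720, 695, 689, 234, 263, 639}, |N(654)| = 6.
N(263) = {373, 908, 695, 105, 654, 390}, |N(263)| = 6.
Vertex 105 has 6 neighbors: 373, 529, 689, 234, 263, 285.
deg(103) = 6; N(103) = {373, 720, 695, 689, 390, 285}.
deg(v) = 6 for all v (|V|=15); Kneser K(6,2) on C(6,2)=15 vertices.
A has 3 distinct eigenvalues ≈ [6.0, 1.0, -3.0].
−15·(-3) / ((6)−(-3)) = 5 = ϑ(G).
ϑ(G) ≈ 5.0000000.

5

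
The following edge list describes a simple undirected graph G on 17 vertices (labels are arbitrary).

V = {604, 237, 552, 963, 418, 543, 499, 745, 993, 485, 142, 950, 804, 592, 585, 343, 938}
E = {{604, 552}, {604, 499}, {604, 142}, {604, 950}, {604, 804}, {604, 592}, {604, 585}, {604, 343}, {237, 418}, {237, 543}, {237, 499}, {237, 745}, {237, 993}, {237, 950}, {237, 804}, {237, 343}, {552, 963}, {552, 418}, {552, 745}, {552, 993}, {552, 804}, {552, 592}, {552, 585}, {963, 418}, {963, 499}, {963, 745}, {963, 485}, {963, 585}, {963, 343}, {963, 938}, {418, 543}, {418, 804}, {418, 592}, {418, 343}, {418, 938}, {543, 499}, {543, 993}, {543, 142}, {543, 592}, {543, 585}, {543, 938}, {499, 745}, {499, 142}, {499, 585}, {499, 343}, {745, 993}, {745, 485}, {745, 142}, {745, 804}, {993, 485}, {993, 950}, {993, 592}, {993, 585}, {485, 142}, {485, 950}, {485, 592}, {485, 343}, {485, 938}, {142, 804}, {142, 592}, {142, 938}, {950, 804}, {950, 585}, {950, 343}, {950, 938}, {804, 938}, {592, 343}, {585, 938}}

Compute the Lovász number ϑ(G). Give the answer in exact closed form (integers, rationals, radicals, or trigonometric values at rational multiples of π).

N(552) = {604, 963, 418, 745, 993, 804, 592, 585}, |N(552)| = 8.
deg(950) = 8; N(950) = {604, 237, 993, 485, 804, 585, 343, 938}.
Vertex 585 has 8 neighbors: 604, 552, 963, 543, 499, 993, 950, 938.
deg(745) = 8; N(745) = {237, 552, 963, 499, 993, 485, 142, 804}.
Regular of degree 8 on 17 vertices: SR(17,8,3,4) — a Paley graph.
The 3 distinct eigenvalues: [8.0, 1.56155, -2.56155].
Lovász (edge-transitive): ϑ = −17·(-sqrt(17)/2 - 1/2)/((8)−(-sqrt(17)/2 - 1/2)) = sqrt(17).
ϑ(G) ≈ 4.12310563.

sqrt(17)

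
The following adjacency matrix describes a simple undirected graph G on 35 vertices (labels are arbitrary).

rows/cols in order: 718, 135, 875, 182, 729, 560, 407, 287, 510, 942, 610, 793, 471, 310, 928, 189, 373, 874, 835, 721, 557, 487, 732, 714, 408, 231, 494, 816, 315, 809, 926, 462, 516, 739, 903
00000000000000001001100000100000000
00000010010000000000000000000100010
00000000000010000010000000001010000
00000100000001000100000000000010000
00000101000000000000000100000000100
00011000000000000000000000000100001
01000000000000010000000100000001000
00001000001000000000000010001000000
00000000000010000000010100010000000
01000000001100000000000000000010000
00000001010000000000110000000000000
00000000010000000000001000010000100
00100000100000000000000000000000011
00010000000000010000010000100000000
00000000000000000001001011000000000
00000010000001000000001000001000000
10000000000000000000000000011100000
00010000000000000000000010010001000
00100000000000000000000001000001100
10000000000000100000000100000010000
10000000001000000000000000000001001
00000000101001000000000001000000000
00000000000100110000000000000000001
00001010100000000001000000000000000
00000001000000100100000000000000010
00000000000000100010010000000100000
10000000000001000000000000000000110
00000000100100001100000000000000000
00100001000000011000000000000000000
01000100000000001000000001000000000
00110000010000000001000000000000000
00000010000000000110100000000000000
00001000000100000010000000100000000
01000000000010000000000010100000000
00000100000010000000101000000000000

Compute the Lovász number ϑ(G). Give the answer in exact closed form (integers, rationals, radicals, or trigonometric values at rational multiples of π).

15

deg(471) = 4; N(471) = {875, 510, 739, 903}.
deg(310) = 4; N(310) = {182, 189, 487, 494}.
Vertex 560 has 4 neighbors: 182, 729, 809, 903.
deg(373) = 4; N(373) = {718, 816, 315, 809}.
G on 35 vertices is 4-regular; Kneser K(7,3) on C(7,3)=35 vertices.
The 4 distinct eigenvalues: [4.0, 2.0, -1.0, -3.0].
Lovász (edge-transitive): ϑ = −35·(-3)/((4)−(-3)) = 15.
ϑ(G) ≈ 15.000000.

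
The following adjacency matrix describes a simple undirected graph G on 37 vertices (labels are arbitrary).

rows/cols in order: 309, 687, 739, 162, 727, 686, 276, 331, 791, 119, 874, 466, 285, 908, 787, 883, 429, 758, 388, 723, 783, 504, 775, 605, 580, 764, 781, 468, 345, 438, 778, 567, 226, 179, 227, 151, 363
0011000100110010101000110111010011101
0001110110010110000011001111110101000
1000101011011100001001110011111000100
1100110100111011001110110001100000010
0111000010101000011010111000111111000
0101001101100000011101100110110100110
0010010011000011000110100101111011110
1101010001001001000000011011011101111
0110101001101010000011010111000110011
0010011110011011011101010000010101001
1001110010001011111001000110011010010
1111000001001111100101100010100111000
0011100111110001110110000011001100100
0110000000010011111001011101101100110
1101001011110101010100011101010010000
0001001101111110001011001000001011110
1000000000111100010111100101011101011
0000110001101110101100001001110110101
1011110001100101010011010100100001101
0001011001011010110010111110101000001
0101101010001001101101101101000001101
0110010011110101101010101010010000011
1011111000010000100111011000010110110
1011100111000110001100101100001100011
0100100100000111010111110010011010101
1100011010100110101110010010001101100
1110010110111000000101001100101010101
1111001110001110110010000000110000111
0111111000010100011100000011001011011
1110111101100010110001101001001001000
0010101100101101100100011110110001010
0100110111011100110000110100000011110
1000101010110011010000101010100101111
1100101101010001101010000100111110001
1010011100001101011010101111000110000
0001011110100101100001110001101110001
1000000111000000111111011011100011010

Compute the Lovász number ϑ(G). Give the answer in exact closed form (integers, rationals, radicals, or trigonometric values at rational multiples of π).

sqrt(37)

N(468) = {309, 687, 739, 162, 276, 331, 791, 285, 908, 787, 429, 758, 783, 345, 438, 227, 151, 363}, |N(468)| = 18.
Vertex 388 has 18 neighbors: 309, 739, 162, 727, 686, 119, 874, 908, 883, 758, 783, 504, 605, 764, 345, 179, 227, 363.
deg(309) = 18; N(309) = {739, 162, 331, 874, 466, 787, 429, 388, 775, 605, 764, 781, 468, 438, 226, 179, 227, 363}.
Vertex 345 has 18 neighbors: 687, 739, 162, 727, 686, 276, 466, 908, 758, 388, 723, 781, 468, 778, 226, 179, 151, 363.
37-vertex 18-regular graph: strongly regular (37,18,8,9).
A has 3 distinct eigenvalues ≈ [18.0, 2.541, -3.541].
ϑ = −N·λ_min/(λ_max−λ_min) = −37·(-sqrt(37)/2 - 1/2)/(18−(-sqrt(37)/2 - 1/2)) = sqrt(37).
ϑ(G) ≈ 6.082763.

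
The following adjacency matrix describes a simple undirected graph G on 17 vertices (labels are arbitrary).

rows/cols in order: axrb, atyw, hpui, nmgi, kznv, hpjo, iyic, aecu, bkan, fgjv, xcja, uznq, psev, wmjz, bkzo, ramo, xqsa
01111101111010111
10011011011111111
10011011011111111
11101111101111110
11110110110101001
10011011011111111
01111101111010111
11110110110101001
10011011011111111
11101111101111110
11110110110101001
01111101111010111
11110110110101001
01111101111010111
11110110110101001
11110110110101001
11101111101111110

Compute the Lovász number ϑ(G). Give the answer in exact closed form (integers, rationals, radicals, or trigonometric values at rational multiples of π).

6

Vertex psev has 11 neighbors: axrb, atyw, hpui, nmgi, hpjo, iyic, bkan, fgjv, uznq, wmjz, xqsa.
N(aecu) = {axrb, atyw, hpui, nmgi, hpjo, iyic, bkan, fgjv, uznq, wmjz, xqsa}, |N(aecu)| = 11.
deg(bkzo) = 11; N(bkzo) = {axrb, atyw, hpui, nmgi, hpjo, iyic, bkan, fgjv, uznq, wmjz, xqsa}.
Vertex ramo has 11 neighbors: axrb, atyw, hpui, nmgi, hpjo, iyic, bkan, fgjv, uznq, wmjz, xqsa.
K_{6,4,4,3} (perfect); ϑ(G) = α(G) = max{6,4,4,3} = 6.
= 6.00000… (decimal).
Check 6 ≤ 6 ≤ 6: collapsed.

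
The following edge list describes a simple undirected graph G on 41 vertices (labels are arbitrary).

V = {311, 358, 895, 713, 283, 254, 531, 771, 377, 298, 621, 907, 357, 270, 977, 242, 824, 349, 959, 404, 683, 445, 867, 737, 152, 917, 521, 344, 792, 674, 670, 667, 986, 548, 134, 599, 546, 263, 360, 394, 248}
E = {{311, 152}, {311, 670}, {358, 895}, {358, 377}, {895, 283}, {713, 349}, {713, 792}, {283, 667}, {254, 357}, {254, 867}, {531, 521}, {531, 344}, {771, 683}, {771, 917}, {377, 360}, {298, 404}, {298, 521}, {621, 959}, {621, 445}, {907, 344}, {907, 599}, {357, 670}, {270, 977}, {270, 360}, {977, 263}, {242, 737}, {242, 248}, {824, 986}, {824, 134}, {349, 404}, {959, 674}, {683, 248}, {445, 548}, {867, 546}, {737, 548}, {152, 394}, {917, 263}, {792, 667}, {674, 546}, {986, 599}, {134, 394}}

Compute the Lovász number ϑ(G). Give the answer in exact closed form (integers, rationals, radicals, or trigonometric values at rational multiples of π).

41*cos(pi/41)/(cos(pi/41) + 1)

Vertex 907 has 2 neighbors: 344, 599.
deg(674) = 2; N(674) = {959, 546}.
N(737) = {242, 548}, |N(737)| = 2.
deg(959) = 2; N(959) = {621, 674}.
2-regular, N=41; connected 2-regular on 41 ⇒ C_{41}.
Distinct eigenvalues (to 5 d.p.): [2.0, 1.97656, 1.90679, 1.79233, 1.63586, 1.44104, 1.21245, 0.95544, 0.67603, 0.38078, 0.07661, -0.22937, -0.52996, -0.81814, -1.08714, -1.33065, -1.54298, -1.71914, -1.855, -1.94739, -1.99413].
Lovász: ϑ = −41(-2*cos(pi/41))/(2+-(-1)*2*cos(pi/41)) = 41*cos(pi/41)/(cos(pi/41) + 1).
ϑ(G) ≈ 20.469880.
Lovász sandwich 20 ≤ 41*cos(pi/41)/(cos(pi/41) + 1) ≤ 21: both strict.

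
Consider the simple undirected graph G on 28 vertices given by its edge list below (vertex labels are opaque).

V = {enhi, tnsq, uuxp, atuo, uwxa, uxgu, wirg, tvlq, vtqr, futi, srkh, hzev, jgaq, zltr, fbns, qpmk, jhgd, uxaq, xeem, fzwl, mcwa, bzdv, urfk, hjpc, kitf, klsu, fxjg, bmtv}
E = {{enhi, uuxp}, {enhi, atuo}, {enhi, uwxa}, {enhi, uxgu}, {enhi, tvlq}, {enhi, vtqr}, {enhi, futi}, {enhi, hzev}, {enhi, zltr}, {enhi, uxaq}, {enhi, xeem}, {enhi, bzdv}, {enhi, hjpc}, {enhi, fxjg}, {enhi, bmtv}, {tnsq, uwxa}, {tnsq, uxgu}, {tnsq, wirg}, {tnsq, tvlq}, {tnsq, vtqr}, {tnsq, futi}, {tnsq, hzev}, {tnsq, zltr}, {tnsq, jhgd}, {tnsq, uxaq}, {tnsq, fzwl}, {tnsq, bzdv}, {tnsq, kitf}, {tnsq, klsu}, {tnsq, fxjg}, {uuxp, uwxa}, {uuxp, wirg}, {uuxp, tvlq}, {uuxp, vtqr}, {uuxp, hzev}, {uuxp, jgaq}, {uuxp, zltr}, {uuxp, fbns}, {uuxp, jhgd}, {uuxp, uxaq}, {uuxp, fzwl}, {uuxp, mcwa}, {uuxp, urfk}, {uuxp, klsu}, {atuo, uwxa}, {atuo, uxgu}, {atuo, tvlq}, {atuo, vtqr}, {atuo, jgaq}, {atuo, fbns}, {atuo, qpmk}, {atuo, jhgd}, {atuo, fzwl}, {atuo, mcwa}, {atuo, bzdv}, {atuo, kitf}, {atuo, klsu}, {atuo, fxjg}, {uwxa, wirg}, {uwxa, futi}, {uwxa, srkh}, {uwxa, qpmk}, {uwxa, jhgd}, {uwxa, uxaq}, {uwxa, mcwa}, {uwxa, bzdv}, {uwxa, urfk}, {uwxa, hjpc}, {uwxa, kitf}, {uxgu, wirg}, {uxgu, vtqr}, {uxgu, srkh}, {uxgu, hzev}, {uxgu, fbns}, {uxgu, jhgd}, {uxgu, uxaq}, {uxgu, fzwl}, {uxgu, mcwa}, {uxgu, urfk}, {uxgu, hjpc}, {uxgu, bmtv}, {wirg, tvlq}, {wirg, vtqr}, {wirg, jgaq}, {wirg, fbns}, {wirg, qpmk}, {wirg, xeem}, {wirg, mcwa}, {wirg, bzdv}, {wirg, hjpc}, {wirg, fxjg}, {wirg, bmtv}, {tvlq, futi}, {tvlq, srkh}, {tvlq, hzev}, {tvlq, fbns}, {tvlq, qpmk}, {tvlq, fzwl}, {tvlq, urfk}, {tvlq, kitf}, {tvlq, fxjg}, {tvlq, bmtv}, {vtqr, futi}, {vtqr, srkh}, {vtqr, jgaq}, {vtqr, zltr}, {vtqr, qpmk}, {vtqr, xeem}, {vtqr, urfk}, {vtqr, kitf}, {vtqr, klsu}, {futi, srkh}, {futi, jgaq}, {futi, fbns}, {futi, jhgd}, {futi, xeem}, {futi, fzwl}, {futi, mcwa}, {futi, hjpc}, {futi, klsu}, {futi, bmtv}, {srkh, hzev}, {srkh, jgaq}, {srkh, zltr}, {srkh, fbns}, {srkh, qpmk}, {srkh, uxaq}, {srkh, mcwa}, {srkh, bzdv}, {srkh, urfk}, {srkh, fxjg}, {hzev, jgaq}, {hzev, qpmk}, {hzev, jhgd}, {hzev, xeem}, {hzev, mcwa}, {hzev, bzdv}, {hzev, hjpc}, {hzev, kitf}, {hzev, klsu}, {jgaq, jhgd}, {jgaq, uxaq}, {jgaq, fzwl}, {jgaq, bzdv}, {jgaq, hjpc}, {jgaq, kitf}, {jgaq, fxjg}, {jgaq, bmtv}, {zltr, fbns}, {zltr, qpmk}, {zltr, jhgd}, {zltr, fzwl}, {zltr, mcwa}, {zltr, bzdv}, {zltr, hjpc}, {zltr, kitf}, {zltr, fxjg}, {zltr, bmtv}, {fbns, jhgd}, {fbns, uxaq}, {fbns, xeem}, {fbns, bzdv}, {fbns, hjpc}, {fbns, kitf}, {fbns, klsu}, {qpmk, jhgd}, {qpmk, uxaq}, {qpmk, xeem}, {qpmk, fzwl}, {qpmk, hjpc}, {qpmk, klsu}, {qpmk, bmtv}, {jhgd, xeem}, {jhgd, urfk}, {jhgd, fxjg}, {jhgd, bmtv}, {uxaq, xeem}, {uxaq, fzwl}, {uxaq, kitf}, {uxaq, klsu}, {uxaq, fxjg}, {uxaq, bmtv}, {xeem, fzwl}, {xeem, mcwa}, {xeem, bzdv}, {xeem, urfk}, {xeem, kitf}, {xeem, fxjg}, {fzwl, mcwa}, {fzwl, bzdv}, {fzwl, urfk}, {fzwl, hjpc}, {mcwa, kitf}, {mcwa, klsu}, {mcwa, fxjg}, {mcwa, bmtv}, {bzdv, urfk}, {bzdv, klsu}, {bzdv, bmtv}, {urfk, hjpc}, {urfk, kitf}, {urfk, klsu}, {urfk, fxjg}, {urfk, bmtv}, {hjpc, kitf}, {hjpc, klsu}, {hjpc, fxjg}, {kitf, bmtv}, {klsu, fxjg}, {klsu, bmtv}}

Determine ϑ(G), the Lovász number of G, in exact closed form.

Vertex vtqr has 15 neighbors: enhi, tnsq, uuxp, atuo, uxgu, wirg, futi, srkh, jgaq, zltr, qpmk, xeem, urfk, kitf, klsu.
N(hjpc) = {enhi, uwxa, uxgu, wirg, futi, hzev, jgaq, zltr, fbns, qpmk, fzwl, urfk, kitf, klsu, fxjg}, |N(hjpc)| = 15.
deg(fbns) = 15; N(fbns) = {uuxp, atuo, uxgu, wirg, tvlq, futi, srkh, zltr, jhgd, uxaq, xeem, bzdv, hjpc, kitf, klsu}.
deg(qpmk) = 15; N(qpmk) = {atuo, uwxa, wirg, tvlq, vtqr, srkh, hzev, zltr, jhgd, uxaq, xeem, fzwl, hjpc, klsu, bmtv}.
deg(v) = 15 for all v (|V|=28); Kneser-type, 2-subsets of [8].
spec(A) ≈ [15.0, 1.0, -5.0] (distinct, 6 d.p.).
−28·(-5) / ((15)−(-5)) = 7 = ϑ(G).
= 7.000000000… (decimal).

7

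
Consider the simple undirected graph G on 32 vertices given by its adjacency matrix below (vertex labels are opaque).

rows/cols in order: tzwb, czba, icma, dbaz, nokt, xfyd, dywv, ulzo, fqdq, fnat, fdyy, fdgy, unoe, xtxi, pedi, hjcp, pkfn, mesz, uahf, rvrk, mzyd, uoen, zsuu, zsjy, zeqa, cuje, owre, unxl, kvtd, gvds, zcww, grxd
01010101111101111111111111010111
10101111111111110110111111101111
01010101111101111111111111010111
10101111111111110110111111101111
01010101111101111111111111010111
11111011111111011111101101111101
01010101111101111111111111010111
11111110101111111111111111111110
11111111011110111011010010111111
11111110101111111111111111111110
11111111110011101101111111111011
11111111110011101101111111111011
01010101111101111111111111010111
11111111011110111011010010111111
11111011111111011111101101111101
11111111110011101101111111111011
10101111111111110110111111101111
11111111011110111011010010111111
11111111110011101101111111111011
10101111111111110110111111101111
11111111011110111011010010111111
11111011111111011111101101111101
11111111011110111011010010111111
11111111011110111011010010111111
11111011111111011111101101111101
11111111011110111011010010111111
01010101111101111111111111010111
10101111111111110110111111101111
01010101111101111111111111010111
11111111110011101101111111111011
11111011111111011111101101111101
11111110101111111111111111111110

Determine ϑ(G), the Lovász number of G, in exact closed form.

deg(dbaz) = 27; N(dbaz) = {tzwb, icma, nokt, xfyd, dywv, ulzo, fqdq, fnat, fdyy, fdgy, unoe, xtxi, pedi, hjcp, mesz, uahf, mzyd, uoen, zsuu, zsjy, zeqa, cuje, owre, kvtd, gvds, zcww, grxd}.
Vertex owre has 25 neighbors: czba, dbaz, xfyd, ulzo, fqdq, fnat, fdyy, fdgy, xtxi, pedi, hjcp, pkfn, mesz, uahf, rvrk, mzyd, uoen, zsuu, zsjy, zeqa, cuje, unxl, gvds, zcww, grxd.
Vertex uahf has 27 neighbors: tzwb, czba, icma, dbaz, nokt, xfyd, dywv, ulzo, fqdq, fnat, unoe, xtxi, pedi, pkfn, mesz, rvrk, mzyd, uoen, zsuu, zsjy, zeqa, cuje, owre, unxl, kvtd, zcww, grxd.
N(unoe) = {czba, dbaz, xfyd, ulzo, fqdq, fnat, fdyy, fdgy, xtxi, pedi, hjcp, pkfn, mesz, uahf, rvrk, mzyd, uoen, zsuu, zsjy, zeqa, cuje, unxl, gvds, zcww, grxd}, |N(unoe)| = 25.
K_{7,7,5,5,5,3} (perfect); ϑ(G) = α(G) = max{7,7,5,5,5,3} = 7.
Numerically 7.0000000.
Sandwich: α(G)=7 ≤ ϑ(G)=7 ≤ χ(Ḡ)=7 (collapsed).

7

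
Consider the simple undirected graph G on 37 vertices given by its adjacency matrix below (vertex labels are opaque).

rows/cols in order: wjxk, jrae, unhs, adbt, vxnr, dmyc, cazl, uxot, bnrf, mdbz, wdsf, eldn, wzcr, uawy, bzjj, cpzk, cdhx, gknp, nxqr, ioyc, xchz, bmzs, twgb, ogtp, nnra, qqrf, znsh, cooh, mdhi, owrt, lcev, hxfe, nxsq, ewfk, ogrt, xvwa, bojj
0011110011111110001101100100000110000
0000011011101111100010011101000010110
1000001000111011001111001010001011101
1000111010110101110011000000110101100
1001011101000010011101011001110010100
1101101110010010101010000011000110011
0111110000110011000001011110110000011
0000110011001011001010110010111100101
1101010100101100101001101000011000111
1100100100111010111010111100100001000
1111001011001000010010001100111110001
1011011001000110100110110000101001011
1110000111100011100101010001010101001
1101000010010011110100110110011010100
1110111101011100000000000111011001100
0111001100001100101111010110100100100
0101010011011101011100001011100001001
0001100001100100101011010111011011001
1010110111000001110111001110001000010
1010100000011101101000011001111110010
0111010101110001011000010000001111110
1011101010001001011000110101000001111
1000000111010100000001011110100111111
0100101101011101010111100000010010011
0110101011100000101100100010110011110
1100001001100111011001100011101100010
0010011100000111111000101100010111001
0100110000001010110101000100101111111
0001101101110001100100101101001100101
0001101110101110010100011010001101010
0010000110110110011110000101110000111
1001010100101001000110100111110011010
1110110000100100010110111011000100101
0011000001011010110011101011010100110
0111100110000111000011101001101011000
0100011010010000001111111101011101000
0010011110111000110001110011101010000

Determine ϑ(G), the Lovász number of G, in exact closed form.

sqrt(37)

deg(cazl) = 18; N(cazl) = {jrae, unhs, adbt, vxnr, dmyc, wdsf, eldn, bzjj, cpzk, bmzs, ogtp, nnra, qqrf, znsh, mdhi, owrt, xvwa, bojj}.
Vertex ioyc has 18 neighbors: wjxk, unhs, vxnr, eldn, wzcr, uawy, cpzk, cdhx, nxqr, ogtp, nnra, cooh, mdhi, owrt, lcev, hxfe, nxsq, xvwa.
N(xvwa) = {jrae, dmyc, cazl, bnrf, eldn, nxqr, ioyc, xchz, bmzs, twgb, ogtp, nnra, qqrf, cooh, owrt, lcev, hxfe, ewfk}, |N(xvwa)| = 18.
N(owrt) = {adbt, vxnr, cazl, uxot, bnrf, wdsf, wzcr, uawy, bzjj, gknp, ioyc, ogtp, nnra, znsh, lcev, hxfe, ewfk, xvwa}, |N(owrt)| = 18.
deg(v) = 18 for all v (|V|=37); strongly regular (37,18,8,9).
Distinct eigenvalues (to 3 d.p.): [18.0, 2.541, -3.541].
ϑ = −N·λ_min/(λ_max−λ_min) = −37·(-sqrt(37)/2 - 1/2)/(18−(-sqrt(37)/2 - 1/2)) = sqrt(37).
≈ 6.0828 (to 4 d.p.).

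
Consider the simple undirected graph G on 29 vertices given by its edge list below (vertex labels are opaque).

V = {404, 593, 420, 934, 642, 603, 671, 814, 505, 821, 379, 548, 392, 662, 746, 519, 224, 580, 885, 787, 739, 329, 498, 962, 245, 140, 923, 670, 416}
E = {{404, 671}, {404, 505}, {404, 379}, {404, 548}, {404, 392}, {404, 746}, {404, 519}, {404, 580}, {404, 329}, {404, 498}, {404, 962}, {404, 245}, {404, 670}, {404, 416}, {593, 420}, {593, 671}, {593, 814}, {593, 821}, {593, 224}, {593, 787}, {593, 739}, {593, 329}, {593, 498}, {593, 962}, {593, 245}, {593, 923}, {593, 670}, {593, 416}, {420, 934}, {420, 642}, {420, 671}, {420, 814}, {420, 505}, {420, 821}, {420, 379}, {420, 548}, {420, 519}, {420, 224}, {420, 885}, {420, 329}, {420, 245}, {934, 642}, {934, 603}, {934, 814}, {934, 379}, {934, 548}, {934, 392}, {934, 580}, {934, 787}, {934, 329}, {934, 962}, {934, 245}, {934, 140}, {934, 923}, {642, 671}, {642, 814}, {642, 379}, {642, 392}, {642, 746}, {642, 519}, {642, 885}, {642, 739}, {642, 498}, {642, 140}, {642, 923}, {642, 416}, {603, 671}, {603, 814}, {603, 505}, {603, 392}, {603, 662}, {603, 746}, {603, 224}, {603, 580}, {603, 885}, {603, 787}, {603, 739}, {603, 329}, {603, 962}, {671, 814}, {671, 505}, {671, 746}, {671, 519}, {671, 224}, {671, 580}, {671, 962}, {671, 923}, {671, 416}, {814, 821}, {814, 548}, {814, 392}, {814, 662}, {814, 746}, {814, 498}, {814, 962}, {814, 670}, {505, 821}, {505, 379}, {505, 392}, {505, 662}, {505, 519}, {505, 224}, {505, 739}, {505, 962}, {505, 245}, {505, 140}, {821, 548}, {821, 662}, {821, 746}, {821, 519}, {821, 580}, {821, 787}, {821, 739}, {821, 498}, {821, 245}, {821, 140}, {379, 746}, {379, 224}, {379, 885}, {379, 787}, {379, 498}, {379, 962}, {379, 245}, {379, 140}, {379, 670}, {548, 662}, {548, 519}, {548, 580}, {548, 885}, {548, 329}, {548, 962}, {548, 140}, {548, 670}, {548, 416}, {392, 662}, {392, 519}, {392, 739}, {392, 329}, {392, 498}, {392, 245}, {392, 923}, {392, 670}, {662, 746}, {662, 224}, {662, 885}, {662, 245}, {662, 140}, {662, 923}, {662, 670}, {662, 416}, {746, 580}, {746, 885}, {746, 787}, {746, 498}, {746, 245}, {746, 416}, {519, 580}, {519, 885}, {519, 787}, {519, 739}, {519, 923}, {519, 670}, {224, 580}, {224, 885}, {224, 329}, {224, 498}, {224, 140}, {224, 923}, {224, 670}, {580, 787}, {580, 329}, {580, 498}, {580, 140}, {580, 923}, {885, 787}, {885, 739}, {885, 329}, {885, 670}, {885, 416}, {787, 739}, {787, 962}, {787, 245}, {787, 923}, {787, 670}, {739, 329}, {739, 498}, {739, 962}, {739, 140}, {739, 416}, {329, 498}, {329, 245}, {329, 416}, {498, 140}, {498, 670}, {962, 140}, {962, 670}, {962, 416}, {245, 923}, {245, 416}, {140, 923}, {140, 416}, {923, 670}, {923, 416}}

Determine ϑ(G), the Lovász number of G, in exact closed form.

sqrt(29)

Vertex 519 has 14 neighbors: 404, 420, 642, 671, 505, 821, 548, 392, 580, 885, 787, 739, 923, 670.
N(670) = {404, 593, 814, 379, 548, 392, 662, 519, 224, 885, 787, 498, 962, 923}, |N(670)| = 14.
N(642) = {420, 934, 671, 814, 379, 392, 746, 519, 885, 739, 498, 140, 923, 416}, |N(642)| = 14.
deg(245) = 14; N(245) = {404, 593, 420, 934, 505, 821, 379, 392, 662, 746, 787, 329, 923, 416}.
Regular of degree 14 on 29 vertices: strongly regular (29,14,6,7).
Distinct eigenvalues (to 4 d.p.): [14.0, 2.1926, -3.1926].
−29·(-sqrt(29)/2 - 1/2) / ((14)−(-sqrt(29)/2 - 1/2)) = sqrt(29) = ϑ(G).
ϑ(G) ≈ 5.38516.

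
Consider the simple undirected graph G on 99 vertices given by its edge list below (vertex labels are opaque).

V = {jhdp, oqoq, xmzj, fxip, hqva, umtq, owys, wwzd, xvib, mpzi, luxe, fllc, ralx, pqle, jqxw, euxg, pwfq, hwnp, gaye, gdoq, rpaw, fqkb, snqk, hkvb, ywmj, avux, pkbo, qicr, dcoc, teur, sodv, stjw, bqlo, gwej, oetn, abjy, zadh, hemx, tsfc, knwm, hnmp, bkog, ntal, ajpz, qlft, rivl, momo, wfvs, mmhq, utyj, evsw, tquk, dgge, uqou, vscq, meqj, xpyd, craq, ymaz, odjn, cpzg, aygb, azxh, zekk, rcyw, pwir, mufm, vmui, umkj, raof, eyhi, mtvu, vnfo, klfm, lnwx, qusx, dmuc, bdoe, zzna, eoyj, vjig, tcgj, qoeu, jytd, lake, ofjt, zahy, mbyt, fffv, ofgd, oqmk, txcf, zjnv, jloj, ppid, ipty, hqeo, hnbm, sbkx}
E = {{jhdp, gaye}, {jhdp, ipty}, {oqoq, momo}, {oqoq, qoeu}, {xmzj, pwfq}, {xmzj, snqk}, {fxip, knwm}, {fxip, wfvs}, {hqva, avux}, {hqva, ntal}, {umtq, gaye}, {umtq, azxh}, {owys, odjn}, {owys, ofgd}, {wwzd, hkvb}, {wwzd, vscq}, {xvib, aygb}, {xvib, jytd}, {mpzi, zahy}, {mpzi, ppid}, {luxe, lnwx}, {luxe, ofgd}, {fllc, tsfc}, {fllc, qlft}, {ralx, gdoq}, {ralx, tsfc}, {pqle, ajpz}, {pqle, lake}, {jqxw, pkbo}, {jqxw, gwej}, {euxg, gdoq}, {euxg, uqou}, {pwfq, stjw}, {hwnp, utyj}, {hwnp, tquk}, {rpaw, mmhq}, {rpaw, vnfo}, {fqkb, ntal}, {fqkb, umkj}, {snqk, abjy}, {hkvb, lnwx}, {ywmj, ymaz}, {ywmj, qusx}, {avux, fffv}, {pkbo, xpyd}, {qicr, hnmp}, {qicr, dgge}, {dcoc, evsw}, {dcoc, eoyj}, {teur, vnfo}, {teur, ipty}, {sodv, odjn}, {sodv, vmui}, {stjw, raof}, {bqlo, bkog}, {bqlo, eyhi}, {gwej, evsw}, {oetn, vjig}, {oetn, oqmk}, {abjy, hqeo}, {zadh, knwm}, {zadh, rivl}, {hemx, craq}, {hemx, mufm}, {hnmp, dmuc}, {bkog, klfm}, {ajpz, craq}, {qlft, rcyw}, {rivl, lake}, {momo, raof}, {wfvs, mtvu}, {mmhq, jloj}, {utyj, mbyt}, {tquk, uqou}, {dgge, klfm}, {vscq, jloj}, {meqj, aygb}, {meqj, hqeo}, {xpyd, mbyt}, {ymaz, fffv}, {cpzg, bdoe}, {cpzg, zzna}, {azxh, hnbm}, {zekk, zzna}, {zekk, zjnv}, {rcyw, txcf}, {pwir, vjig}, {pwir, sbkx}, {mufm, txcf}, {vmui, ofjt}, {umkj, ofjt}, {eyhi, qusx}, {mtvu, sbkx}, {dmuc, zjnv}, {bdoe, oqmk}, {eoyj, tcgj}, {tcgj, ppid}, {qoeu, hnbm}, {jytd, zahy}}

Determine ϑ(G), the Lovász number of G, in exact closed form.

99*cos(pi/99)/(cos(pi/99) + 1)

Vertex utyj has 2 neighbors: hwnp, mbyt.
Vertex cpzg has 2 neighbors: bdoe, zzna.
N(hqva) = {avux, ntal}, |N(hqva)| = 2.
N(luxe) = {lnwx, ofgd}, |N(luxe)| = 2.
Regular of degree 2 on 99 vertices: connected 2-regular on 99 ⇒ C_{99}.
A has 50 distinct eigenvalues ≈ [2.0, 1.996, 1.9839, 1.9639, 1.9359, 1.9001, 1.8567, 1.8059, 1.7477, 1.6825, 1.6105, 1.5321, 1.4475, 1.357, 1.2611, 1.1601, 1.0545, 0.9445, 0.8308, 0.7138, 0.5938, 0.4715, 0.3473, 0.2217, 0.0952, -0.0317, -0.1585, -0.2846, -0.4096, -0.5329, -0.6541, -0.7727, -0.8881, -1.0, -1.1078, -1.2112, -1.3097, -1.4029, -1.4905, -1.5721, -1.6474, -1.716, -1.7777, -1.8322, -1.8794, -1.919, -1.9509, -1.9749, -1.9909, -1.999].
Lovász (edge-transitive): ϑ = −99·(-2*cos(pi/99))/((2)−(-2*cos(pi/99))) = 99*cos(pi/99)/(cos(pi/99) + 1).
ϑ(G) ≈ 49.487536.
Check 49 ≤ 99*cos(pi/99)/(cos(pi/99) + 1) ≤ 50: both strict.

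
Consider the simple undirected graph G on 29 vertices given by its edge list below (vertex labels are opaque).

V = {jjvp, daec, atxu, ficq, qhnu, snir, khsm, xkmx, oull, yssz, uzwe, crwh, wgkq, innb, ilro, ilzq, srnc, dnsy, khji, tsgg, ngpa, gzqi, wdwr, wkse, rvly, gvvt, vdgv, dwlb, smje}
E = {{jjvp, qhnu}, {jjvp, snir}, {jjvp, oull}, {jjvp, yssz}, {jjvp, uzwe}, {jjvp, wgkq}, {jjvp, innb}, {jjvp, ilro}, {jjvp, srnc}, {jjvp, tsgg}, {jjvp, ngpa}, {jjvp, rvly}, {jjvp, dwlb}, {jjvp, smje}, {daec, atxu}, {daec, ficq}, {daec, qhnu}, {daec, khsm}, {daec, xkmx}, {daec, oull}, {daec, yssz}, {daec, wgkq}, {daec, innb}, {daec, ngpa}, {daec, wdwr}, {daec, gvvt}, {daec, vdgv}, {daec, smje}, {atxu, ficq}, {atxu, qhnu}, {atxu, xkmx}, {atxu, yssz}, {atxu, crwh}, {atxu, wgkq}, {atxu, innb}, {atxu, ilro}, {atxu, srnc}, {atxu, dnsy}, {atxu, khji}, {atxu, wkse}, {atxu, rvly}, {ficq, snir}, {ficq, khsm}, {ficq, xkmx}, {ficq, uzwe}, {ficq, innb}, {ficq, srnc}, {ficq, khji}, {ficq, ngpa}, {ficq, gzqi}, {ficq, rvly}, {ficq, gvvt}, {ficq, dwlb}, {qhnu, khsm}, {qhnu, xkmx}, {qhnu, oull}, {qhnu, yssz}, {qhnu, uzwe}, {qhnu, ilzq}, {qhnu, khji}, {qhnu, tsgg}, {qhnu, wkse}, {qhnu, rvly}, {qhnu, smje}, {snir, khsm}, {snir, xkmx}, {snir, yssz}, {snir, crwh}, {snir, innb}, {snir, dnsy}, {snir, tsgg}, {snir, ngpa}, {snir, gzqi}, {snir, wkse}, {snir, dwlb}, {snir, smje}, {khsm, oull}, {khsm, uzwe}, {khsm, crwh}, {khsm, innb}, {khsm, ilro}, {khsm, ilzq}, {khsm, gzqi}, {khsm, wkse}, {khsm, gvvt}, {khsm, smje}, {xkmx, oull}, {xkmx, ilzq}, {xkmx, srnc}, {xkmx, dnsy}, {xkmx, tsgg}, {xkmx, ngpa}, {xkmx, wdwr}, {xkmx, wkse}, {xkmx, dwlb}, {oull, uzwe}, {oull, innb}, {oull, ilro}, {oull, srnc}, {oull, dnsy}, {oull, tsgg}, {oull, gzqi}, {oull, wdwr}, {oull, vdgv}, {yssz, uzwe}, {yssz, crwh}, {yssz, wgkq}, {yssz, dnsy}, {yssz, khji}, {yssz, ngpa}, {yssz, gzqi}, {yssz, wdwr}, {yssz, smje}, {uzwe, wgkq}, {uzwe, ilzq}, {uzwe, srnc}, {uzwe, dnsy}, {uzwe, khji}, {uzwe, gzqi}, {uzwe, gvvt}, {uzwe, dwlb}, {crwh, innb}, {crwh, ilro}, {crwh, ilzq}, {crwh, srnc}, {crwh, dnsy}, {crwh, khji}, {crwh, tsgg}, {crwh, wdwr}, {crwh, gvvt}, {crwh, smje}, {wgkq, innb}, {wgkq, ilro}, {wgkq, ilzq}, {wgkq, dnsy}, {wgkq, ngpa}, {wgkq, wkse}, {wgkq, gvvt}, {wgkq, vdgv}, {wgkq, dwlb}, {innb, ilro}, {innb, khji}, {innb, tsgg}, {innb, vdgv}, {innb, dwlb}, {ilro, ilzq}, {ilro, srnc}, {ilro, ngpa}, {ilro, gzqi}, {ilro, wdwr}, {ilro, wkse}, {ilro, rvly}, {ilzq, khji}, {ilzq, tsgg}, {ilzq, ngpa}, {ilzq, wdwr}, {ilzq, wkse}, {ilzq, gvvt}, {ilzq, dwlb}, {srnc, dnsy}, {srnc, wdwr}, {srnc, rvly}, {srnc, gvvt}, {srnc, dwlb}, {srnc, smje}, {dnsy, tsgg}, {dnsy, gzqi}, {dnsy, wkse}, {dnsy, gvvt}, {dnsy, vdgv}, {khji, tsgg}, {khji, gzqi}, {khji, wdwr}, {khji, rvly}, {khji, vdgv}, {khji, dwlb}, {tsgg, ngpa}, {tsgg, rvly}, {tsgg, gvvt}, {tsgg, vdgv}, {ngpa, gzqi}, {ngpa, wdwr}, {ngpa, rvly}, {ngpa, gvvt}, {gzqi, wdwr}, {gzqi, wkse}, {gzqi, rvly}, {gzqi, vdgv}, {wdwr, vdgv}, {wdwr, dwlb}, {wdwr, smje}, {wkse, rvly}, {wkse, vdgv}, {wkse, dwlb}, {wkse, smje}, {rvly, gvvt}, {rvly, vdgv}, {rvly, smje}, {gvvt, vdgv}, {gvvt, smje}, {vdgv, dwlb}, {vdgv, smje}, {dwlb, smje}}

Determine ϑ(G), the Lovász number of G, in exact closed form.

N(ilzq) = {qhnu, khsm, xkmx, uzwe, crwh, wgkq, ilro, khji, tsgg, ngpa, wdwr, wkse, gvvt, dwlb}, |N(ilzq)| = 14.
N(atxu) = {daec, ficq, qhnu, xkmx, yssz, crwh, wgkq, innb, ilro, srnc, dnsy, khji, wkse, rvly}, |N(atxu)| = 14.
Vertex wkse has 14 neighbors: atxu, qhnu, snir, khsm, xkmx, wgkq, ilro, ilzq, dnsy, gzqi, rvly, vdgv, dwlb, smje.
deg(khji) = 14; N(khji) = {atxu, ficq, qhnu, yssz, uzwe, crwh, innb, ilzq, tsgg, gzqi, wdwr, rvly, vdgv, dwlb}.
G on 29 vertices is 14-regular; SR(29,14,6,7) — a Paley graph.
spec(A) ≈ [14.0, 2.19258, -3.19258] (distinct, 5 d.p.).
Lovász: ϑ = −29(-sqrt(29)/2 - 1/2)/(14+-(-sqrt(29)/2 - 1/2)) = sqrt(29).
= 5.38516… (decimal).

sqrt(29)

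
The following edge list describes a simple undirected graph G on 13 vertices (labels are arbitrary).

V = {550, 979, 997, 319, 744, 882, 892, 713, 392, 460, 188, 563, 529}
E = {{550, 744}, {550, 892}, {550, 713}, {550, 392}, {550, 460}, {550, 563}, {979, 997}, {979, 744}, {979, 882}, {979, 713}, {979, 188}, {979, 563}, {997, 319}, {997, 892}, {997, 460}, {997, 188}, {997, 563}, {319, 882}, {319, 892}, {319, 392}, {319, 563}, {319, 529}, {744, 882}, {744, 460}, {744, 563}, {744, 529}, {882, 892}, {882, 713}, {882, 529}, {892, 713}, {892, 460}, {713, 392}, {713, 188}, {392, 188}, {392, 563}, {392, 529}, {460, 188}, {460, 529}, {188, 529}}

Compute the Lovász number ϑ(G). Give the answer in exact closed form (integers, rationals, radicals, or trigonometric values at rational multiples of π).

sqrt(13)

N(319) = {997, 882, 892, 392, 563, 529}, |N(319)| = 6.
Vertex 744 has 6 neighbors: 550, 979, 882, 460, 563, 529.
N(563) = {550, 979, 997, 319, 744, 392}, |N(563)| = 6.
N(392) = {550, 319, 713, 188, 563, 529}, |N(392)| = 6.
deg(v) = 6 for all v (|V|=13); Paley(13): SR with (k,λ,μ)=(6,2,3).
spec(A) ≈ [6.0, 1.302776, -2.302776] (distinct, 6 d.p.).
Lovász (edge-transitive): ϑ = −13·(-sqrt(13)/2 - 1/2)/((6)−(-sqrt(13)/2 - 1/2)) = sqrt(13).
Numerically 3.6056.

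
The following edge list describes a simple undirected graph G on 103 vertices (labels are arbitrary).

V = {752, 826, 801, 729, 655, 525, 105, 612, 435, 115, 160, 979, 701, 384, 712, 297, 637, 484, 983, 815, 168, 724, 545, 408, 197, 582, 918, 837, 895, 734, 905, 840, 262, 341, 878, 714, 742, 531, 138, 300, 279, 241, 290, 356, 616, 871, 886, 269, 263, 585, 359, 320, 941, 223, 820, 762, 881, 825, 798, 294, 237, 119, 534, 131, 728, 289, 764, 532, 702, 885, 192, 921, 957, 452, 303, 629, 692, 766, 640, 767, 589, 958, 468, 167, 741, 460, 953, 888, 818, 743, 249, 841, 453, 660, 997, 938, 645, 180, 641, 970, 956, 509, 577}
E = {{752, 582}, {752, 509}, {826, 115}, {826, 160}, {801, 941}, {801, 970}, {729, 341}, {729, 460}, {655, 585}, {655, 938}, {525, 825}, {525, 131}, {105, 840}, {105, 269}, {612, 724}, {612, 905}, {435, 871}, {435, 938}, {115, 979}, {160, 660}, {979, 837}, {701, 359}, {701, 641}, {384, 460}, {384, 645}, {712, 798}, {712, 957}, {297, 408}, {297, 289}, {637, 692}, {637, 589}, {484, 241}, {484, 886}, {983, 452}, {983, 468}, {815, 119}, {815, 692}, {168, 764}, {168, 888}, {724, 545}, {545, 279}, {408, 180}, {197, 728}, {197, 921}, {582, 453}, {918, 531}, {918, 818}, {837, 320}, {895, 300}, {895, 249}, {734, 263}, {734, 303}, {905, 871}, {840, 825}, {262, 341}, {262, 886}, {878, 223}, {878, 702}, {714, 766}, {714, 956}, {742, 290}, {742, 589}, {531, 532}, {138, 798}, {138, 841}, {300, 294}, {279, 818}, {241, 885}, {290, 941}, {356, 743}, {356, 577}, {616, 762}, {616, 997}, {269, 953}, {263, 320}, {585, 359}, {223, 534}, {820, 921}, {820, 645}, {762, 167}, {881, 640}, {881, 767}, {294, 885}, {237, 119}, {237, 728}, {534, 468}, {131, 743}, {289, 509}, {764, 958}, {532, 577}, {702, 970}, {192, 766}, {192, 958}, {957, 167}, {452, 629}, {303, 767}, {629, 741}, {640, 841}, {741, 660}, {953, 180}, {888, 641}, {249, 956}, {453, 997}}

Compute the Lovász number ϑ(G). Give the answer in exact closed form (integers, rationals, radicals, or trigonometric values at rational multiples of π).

Vertex 629 has 2 neighbors: 452, 741.
Vertex 958 has 2 neighbors: 764, 192.
Vertex 279 has 2 neighbors: 545, 818.
Vertex 801 has 2 neighbors: 941, 970.
Regular of degree 2 on 103 vertices: this is C_{103}, the 103-cycle.
The 52 distinct eigenvalues: [2.0, 1.99628, 1.985134, 1.966602, 1.940755, 1.907689, 1.867525, 1.820414, 1.766531, 1.706077, 1.639275, 1.566376, 1.487649, 1.403389, 1.313908, 1.219538, 1.120632, 1.017558, 0.910698, 0.80045, 0.687224, 0.571442, 0.453534, 0.333938, 0.213101, 0.091471, -0.0305, -0.152357, -0.273647, -0.393919, -0.512726, -0.629626, -0.744183, -0.855972, -0.964576, -1.069593, -1.17063, -1.267312, -1.35928, -1.446192, -1.527723, -1.603572, -1.673454, -1.737112, -1.794307, -1.844828, -1.888485, -1.925117, -1.954588, -1.976787, -1.991633, -1.99907].
Lovász: ϑ = −103(-2*cos(pi/103))/(2+-(-1)*2*cos(pi/103)) = 103*cos(pi/103)/(cos(pi/103) + 1).
= 51.488020… (decimal).
Sandwich: α(G)=51 ≤ ϑ(G)=103*cos(pi/103)/(cos(pi/103) + 1) ≤ χ(Ḡ)=52 (both strict).

103*cos(pi/103)/(cos(pi/103) + 1)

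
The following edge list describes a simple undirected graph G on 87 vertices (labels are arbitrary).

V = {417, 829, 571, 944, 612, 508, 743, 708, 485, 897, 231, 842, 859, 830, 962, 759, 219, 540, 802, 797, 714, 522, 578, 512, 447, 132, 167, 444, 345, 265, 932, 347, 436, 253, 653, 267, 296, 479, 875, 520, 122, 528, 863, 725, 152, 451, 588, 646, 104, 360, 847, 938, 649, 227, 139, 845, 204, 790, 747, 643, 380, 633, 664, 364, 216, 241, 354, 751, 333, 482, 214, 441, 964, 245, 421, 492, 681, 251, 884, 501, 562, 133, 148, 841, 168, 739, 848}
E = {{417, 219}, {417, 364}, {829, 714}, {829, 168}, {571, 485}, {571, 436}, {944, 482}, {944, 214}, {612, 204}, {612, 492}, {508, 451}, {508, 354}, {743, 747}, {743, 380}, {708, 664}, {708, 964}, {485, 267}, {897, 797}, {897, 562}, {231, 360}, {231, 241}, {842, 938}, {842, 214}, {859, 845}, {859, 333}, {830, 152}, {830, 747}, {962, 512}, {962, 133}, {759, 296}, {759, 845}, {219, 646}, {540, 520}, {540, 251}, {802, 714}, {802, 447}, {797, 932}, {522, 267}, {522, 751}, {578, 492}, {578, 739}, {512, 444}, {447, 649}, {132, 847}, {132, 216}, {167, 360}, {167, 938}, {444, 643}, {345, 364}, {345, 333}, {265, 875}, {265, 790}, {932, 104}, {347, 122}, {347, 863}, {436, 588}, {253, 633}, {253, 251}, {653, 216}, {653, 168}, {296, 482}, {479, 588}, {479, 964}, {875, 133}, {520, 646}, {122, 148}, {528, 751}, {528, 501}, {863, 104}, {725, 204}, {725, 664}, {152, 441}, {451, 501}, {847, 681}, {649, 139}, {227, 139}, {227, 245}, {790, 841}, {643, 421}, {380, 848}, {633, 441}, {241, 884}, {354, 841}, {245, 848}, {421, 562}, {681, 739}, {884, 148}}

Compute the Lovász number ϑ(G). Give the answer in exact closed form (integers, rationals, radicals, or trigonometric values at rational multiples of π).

deg(646) = 2; N(646) = {219, 520}.
N(649) = {447, 139}, |N(649)| = 2.
Vertex 633 has 2 neighbors: 253, 441.
N(875) = {265, 133}, |N(875)| = 2.
deg(v) = 2 for all v (|V|=87); the odd cycle C_{87}.
spec(A) ≈ [2.0, 1.9948, 1.9792, 1.9532, 1.9171, 1.871, 1.8152, 1.7498, 1.6754, 1.5922, 1.5007, 1.4014, 1.2948, 1.1814, 1.0619, 0.9368, 0.8069, 0.6727, 0.5351, 0.3946, 0.2521, 0.1083, -0.0361, -0.1803, -0.3236, -0.4651, -0.6043, -0.7403, -0.8724, -1.0, -1.1224, -1.2389, -1.349, -1.452, -1.5475, -1.6348, -1.7137, -1.7836, -1.8443, -1.8953, -1.9364, -1.9675, -1.9883, -1.9987] (distinct, 4 d.p.).
ϑ = −N·λ_min/(λ_max−λ_min) = −87·(-2*cos(pi/87))/(2−(-2*cos(pi/87))) = 87*cos(pi/87)/(cos(pi/87) + 1).
= 43.485816… (decimal).
Sandwich: α(G)=43 ≤ ϑ(G)=87*cos(pi/87)/(cos(pi/87) + 1) ≤ χ(Ḡ)=44 (both strict).

87*cos(pi/87)/(cos(pi/87) + 1)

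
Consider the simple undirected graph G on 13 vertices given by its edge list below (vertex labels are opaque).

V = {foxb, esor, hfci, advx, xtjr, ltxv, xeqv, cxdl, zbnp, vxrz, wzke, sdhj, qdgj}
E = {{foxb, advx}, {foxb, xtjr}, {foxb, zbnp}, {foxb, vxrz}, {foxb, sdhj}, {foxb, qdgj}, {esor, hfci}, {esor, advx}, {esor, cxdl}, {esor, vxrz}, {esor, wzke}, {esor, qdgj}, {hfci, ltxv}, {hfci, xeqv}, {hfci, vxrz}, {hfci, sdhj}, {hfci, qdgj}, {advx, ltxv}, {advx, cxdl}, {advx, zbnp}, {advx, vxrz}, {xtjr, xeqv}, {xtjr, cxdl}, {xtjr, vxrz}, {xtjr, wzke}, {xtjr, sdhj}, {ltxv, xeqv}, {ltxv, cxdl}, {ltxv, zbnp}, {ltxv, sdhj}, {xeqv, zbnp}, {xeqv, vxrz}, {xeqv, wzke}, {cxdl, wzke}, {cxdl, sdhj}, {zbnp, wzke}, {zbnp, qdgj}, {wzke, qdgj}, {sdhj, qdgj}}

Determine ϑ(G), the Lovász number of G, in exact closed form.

Vertex sdhj has 6 neighbors: foxb, hfci, xtjr, ltxv, cxdl, qdgj.
Vertex xtjr has 6 neighbors: foxb, xeqv, cxdl, vxrz, wzke, sdhj.
deg(hfci) = 6; N(hfci) = {esor, ltxv, xeqv, vxrz, sdhj, qdgj}.
N(qdgj) = {foxb, esor, hfci, zbnp, wzke, sdhj}, |N(qdgj)| = 6.
13-vertex 6-regular graph: Paley(13): SR with (k,λ,μ)=(6,2,3).
A has 3 distinct eigenvalues ≈ [6.0, 1.30278, -2.30278].
−13·(-sqrt(13)/2 - 1/2) / ((6)−(-sqrt(13)/2 - 1/2)) = sqrt(13) = ϑ(G).
≈ 3.605551275 (to 9 d.p.).

sqrt(13)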